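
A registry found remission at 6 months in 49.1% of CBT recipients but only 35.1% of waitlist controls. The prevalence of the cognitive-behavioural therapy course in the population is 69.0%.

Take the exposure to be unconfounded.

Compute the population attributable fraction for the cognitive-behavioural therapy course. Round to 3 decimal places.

PAF ≈ 0.216

p₁ = 0.491, p₀ = 0.351.
Overall risk P(Y=1) = π·p₁ + (1−π)·p₀ = 0.69×0.491 + 0.31×0.351 = 0.4476.
Under exogeneity, PAF = [P(Y=1) − p₀] / P(Y=1).
PAF = (0.4476 − 0.351) / 0.4476 ≈ 0.2158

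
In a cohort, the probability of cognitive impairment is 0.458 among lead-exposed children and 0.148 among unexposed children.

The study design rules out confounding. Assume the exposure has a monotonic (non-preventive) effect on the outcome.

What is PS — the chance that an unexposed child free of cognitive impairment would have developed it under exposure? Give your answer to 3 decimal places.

PS ≈ 0.364

Let p₁ = 0.458, p₀ = 0.148.
Under exogeneity and monotonicity, PS = (p₁ − p₀) / (1 − p₀).
PS = (0.458 − 0.148) / (1 − 0.148) = 0.31 / 0.852 ≈ 0.3638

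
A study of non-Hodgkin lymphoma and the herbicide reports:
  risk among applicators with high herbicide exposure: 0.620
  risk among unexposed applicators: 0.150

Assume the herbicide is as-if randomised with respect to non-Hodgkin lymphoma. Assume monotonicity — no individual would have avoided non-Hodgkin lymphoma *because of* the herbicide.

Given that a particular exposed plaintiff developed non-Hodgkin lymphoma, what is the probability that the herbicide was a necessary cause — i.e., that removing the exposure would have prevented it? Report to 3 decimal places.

Let p₁ = 0.62, p₀ = 0.15.
Under exogeneity and monotonicity, PN = (p₁ − p₀) / p₁.
PN = (0.62 − 0.15) / 0.62 = 0.47 / 0.62 ≈ 0.7581

PN ≈ 0.758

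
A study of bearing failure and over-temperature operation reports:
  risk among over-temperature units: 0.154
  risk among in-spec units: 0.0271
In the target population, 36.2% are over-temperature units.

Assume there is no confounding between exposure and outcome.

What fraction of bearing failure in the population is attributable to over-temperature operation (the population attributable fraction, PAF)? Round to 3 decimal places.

Let p₁ = 0.154, p₀ = 0.0271.
Overall risk P(Y=1) = π·p₁ + (1−π)·p₀ = 0.362×0.154 + 0.638×0.0271 = 0.073038.
Under exogeneity, PAF = [P(Y=1) − p₀] / P(Y=1).
PAF = (0.073038 − 0.0271) / 0.073038 ≈ 0.6290

PAF ≈ 0.629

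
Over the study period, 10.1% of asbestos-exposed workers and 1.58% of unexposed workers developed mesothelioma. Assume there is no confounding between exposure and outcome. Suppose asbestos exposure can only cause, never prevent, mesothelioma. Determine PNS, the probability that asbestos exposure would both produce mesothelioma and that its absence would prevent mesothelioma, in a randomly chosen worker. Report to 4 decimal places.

p₁ = 0.101, p₀ = 0.0158.
Under exogeneity and monotonicity, PNS = p₁ − p₀.
PNS = 0.101 − 0.0158 = 0.0852

PNS ≈ 0.0852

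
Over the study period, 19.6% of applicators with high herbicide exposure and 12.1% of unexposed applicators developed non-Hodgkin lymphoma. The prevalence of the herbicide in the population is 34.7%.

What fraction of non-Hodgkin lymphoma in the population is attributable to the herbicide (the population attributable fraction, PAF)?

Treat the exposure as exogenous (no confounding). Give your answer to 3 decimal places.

PAF ≈ 0.177

p₁ = 0.196, p₀ = 0.121.
Overall risk P(Y=1) = π·p₁ + (1−π)·p₀ = 0.347×0.196 + 0.653×0.121 = 0.14703.
Under exogeneity, PAF = [P(Y=1) − p₀] / P(Y=1).
PAF = (0.14703 − 0.121) / 0.14703 ≈ 0.1770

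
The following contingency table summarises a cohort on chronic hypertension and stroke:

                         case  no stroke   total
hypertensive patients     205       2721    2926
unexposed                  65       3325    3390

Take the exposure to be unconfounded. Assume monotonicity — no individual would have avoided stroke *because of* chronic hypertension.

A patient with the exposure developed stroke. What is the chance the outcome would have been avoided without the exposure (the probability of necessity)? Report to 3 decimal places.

PN ≈ 0.726

p₁ = P(outcome | exposed) = 205/2926 = 0.070062
p₀ = P(outcome | unexposed) = 65/3390 = 0.019174
Under exogeneity and monotonicity, PN = (p₁ − p₀)/p₁.
PN = (0.070062 − 0.019174) / 0.070062 ≈ 0.7263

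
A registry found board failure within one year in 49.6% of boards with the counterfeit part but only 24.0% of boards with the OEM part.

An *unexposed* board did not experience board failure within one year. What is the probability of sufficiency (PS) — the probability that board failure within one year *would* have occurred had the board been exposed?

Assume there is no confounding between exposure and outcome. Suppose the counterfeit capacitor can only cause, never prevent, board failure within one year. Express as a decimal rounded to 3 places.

p₁ = 0.496, p₀ = 0.24.
Under exogeneity and monotonicity, PS = (p₁ − p₀) / (1 − p₀).
PS = (0.496 − 0.24) / (1 − 0.24) = 0.256 / 0.76 ≈ 0.3368

PS ≈ 0.337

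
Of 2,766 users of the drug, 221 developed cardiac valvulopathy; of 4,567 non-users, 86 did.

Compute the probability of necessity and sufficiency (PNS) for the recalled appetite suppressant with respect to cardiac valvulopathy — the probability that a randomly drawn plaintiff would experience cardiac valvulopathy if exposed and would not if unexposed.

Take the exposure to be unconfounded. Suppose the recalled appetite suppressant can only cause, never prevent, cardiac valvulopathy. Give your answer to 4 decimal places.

p₁ = P(outcome | exposed) = 221/2766 = 0.079899
p₀ = P(outcome | unexposed) = 86/4567 = 0.018831
Under exogeneity and monotonicity, PNS = p₁ − p₀.
PNS = 0.079899 − 0.018831 = 0.061068

PNS ≈ 0.0611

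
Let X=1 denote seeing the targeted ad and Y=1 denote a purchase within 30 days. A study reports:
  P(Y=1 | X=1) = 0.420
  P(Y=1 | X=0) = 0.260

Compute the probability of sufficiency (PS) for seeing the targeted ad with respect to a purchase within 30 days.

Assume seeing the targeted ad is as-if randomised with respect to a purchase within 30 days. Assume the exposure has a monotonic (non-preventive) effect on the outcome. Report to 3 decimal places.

PS ≈ 0.216

Let p₁ = 0.42, p₀ = 0.26.
Under exogeneity and monotonicity, PS = (p₁ − p₀) / (1 − p₀).
PS = (0.42 − 0.26) / (1 − 0.26) = 0.16 / 0.74 ≈ 0.2162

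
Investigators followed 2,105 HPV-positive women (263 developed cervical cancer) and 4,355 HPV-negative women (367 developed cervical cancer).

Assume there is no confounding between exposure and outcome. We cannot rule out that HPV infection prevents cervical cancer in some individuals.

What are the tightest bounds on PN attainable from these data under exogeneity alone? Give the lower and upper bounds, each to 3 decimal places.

0.326 ≤ PN ≤ 1.000

p₁ = P(outcome | exposed) = 263/2105 = 0.12494
p₀ = P(outcome | unexposed) = 367/4355 = 0.084271
Under exogeneity alone the bounds on PN are max{0,(p₁−p₀)/p₁} ≤ PN ≤ min{1,(1−p₀)/p₁}.
  lower = (p₁ − p₀)/p₁ = 0.04067 / 0.12494 ≈ 0.3255
  upper = min{1, (1 − p₀)/p₁} = 0.91573 / 0.12494 ≈ 7.3293 → capped at 1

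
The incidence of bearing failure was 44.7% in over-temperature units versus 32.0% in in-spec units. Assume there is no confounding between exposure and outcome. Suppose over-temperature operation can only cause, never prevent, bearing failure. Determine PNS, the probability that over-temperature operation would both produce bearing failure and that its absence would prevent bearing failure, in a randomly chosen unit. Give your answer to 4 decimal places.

PNS ≈ 0.1270

p₁ = 0.447, p₀ = 0.32.
Under exogeneity and monotonicity, PNS = p₁ − p₀.
PNS = 0.447 − 0.32 = 0.127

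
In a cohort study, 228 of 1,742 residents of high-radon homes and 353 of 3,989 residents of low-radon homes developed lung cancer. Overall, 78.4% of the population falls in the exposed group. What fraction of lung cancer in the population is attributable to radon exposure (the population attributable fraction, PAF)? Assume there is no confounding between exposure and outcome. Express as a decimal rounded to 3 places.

p₁ = P(outcome | exposed) = 228/1742 = 0.13088
p₀ = P(outcome | unexposed) = 353/3989 = 0.088493
Overall risk P(Y=1) = π·p₁ + (1−π)·p₀ = 0.784×0.13088 + 0.216×0.088493 = 0.12173.
Under exogeneity, PAF = [P(Y=1) − p₀] / P(Y=1).
PAF = (0.12173 − 0.088493) / 0.12173 ≈ 0.2730

PAF ≈ 0.273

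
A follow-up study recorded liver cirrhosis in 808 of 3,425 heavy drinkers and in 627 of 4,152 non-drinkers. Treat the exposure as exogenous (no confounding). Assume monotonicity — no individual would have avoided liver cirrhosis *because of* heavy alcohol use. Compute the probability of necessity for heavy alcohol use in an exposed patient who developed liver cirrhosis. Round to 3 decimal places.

p₁ = P(outcome | exposed) = 808/3425 = 0.23591
p₀ = P(outcome | unexposed) = 627/4152 = 0.15101
Under exogeneity and monotonicity, PN = (p₁ − p₀) / p₁.
PN = (0.23591 − 0.15101) / 0.23591 = 0.084901 / 0.23591 ≈ 0.3599

PN ≈ 0.360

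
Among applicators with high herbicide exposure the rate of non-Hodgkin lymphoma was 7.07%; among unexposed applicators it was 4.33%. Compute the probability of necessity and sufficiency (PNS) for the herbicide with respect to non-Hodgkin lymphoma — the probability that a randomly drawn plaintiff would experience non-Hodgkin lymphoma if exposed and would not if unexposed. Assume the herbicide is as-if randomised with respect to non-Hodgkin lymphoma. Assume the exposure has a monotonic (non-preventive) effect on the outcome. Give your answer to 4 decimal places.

PNS ≈ 0.0274

p₁ = 0.0707, p₀ = 0.0433.
Under exogeneity and monotonicity, PNS = p₁ − p₀.
PNS = 0.0707 − 0.0433 = 0.0274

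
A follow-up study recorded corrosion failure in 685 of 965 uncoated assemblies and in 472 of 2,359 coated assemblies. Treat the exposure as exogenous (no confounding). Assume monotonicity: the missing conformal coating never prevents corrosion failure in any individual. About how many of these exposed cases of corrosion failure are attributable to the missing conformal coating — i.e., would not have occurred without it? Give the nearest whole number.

p₁ = P(outcome | exposed) = 685/965 = 0.70984
p₀ = P(outcome | unexposed) = 472/2359 = 0.20008
PN = (p₁ − p₀)/p₁ = (0.70984 − 0.20008) / 0.70984 ≈ 0.71813.
Attributable cases ≈ PN × (exposed cases) = 0.71813 × 685 ≈ 491.92.

about 492 cases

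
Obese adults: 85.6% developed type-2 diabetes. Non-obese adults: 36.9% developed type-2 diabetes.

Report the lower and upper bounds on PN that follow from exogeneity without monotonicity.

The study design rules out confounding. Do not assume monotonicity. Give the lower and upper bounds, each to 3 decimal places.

p₁ = 0.856, p₀ = 0.369.
Under exogeneity alone the bounds on PN are max{0,(p₁−p₀)/p₁} ≤ PN ≤ min{1,(1−p₀)/p₁}.
  lower = (p₁ − p₀)/p₁ = 0.487 / 0.856 ≈ 0.5689
  upper = min{1, (1 − p₀)/p₁} = 0.631 / 0.856 ≈ 0.7371

0.569 ≤ PN ≤ 0.737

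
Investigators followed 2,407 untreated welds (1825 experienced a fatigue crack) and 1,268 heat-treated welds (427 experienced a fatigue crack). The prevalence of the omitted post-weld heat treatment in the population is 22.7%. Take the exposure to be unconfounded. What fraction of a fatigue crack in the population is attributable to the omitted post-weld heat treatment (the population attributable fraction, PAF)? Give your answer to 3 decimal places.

PAF ≈ 0.221

p₁ = P(outcome | exposed) = 1825/2407 = 0.75821
p₀ = P(outcome | unexposed) = 427/1268 = 0.33675
Overall risk P(Y=1) = π·p₁ + (1−π)·p₀ = 0.227×0.75821 + 0.773×0.33675 = 0.43242.
Under exogeneity, PAF = [P(Y=1) − p₀] / P(Y=1).
PAF = (0.43242 − 0.33675) / 0.43242 ≈ 0.2212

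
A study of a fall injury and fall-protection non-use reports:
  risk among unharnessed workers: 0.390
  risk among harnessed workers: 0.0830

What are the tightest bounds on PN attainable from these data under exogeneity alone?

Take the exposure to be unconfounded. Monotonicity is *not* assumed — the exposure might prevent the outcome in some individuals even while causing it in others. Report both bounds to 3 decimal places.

0.787 ≤ PN ≤ 1.000

Let p₁ = 0.39, p₀ = 0.083.
Under exogeneity alone the bounds on PN are max{0,(p₁−p₀)/p₁} ≤ PN ≤ min{1,(1−p₀)/p₁}.
  lower = (p₁ − p₀)/p₁ = 0.307 / 0.39 ≈ 0.7872
  upper = min{1, (1 − p₀)/p₁} = 0.917 / 0.39 ≈ 2.3513 → capped at 1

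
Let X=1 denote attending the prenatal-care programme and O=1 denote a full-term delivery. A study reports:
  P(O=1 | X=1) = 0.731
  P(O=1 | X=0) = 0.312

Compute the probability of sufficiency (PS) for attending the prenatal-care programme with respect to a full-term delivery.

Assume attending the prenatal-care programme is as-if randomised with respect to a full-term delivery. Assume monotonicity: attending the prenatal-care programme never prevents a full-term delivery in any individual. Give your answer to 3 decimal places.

PS ≈ 0.609

Let p₁ = 0.731, p₀ = 0.312.
Under exogeneity and monotonicity, PS = (p₁ − p₀) / (1 − p₀).
PS = (0.731 − 0.312) / (1 − 0.312) = 0.419 / 0.688 ≈ 0.6090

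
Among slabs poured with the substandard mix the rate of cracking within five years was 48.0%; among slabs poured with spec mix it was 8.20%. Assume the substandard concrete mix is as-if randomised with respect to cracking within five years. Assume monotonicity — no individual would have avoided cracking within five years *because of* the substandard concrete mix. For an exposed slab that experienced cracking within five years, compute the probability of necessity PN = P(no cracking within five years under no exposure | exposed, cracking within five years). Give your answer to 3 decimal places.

PN ≈ 0.829

p₁ = 0.48, p₀ = 0.082.
Under exogeneity and monotonicity, PN = (p₁ − p₀) / p₁.
PN = (0.48 − 0.082) / 0.48 = 0.398 / 0.48 ≈ 0.8292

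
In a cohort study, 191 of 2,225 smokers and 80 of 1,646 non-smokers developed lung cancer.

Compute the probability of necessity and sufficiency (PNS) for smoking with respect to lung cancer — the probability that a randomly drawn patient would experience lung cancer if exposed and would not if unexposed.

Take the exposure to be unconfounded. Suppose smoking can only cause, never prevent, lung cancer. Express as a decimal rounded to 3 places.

PNS ≈ 0.037

p₁ = P(outcome | exposed) = 191/2225 = 0.085843
p₀ = P(outcome | unexposed) = 80/1646 = 0.048603
Under exogeneity and monotonicity, PNS = p₁ − p₀.
PNS = 0.085843 − 0.048603 = 0.03724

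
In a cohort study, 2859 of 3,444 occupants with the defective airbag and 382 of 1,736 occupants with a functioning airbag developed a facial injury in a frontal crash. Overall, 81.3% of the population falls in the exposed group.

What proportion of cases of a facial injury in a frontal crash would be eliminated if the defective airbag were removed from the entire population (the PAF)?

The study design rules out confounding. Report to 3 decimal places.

p₁ = P(outcome | exposed) = 2859/3444 = 0.83014
p₀ = P(outcome | unexposed) = 382/1736 = 0.22005
Overall risk P(Y=1) = π·p₁ + (1−π)·p₀ = 0.813×0.83014 + 0.187×0.22005 = 0.71605.
Under exogeneity, PAF = [P(Y=1) − p₀] / P(Y=1).
PAF = (0.71605 − 0.22005) / 0.71605 ≈ 0.6927

PAF ≈ 0.693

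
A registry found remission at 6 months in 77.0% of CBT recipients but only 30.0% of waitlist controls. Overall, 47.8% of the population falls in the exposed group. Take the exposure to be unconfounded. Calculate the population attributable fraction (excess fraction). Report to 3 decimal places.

p₁ = 0.77, p₀ = 0.3.
Overall risk P(Y=1) = π·p₁ + (1−π)·p₀ = 0.478×0.77 + 0.522×0.3 = 0.52466.
Under exogeneity, PAF = [P(Y=1) − p₀] / P(Y=1).
PAF = (0.52466 − 0.3) / 0.52466 ≈ 0.4282

PAF ≈ 0.428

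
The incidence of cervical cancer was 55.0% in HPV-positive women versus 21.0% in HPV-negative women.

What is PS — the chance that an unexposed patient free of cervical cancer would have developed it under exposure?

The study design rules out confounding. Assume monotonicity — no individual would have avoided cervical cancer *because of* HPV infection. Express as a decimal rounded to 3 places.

PS ≈ 0.430

p₁ = 0.55, p₀ = 0.21.
Under exogeneity and monotonicity, PS = (p₁ − p₀) / (1 − p₀).
PS = (0.55 − 0.21) / (1 − 0.21) = 0.34 / 0.79 ≈ 0.4304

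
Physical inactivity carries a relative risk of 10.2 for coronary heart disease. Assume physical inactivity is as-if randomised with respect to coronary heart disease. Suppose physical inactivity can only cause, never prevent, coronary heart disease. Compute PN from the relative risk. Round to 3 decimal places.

Under exogeneity and monotonicity, PN = (RR − 1) / RR = 1 − 1/RR.
PN = (10.2 − 1) / 10.2 = 9.2 / 10.2 ≈ 0.9020

PN ≈ 0.902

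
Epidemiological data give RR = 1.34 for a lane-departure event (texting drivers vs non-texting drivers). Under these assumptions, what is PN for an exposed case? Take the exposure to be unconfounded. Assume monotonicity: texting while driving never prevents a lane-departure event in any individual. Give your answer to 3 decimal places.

PN ≈ 0.254

Under exogeneity and monotonicity, PN = (RR − 1) / RR = 1 − 1/RR.
PN = (1.34 − 1) / 1.34 = 0.34 / 1.34 ≈ 0.2537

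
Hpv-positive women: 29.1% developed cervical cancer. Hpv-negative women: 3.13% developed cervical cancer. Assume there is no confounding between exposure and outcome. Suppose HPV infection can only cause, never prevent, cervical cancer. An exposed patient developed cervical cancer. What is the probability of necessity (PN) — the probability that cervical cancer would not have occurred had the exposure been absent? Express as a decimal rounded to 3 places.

PN ≈ 0.892

p₁ = 0.291, p₀ = 0.0313.
Under exogeneity and monotonicity, PN = (p₁ − p₀) / p₁.
PN = (0.291 − 0.0313) / 0.291 = 0.2597 / 0.291 ≈ 0.8924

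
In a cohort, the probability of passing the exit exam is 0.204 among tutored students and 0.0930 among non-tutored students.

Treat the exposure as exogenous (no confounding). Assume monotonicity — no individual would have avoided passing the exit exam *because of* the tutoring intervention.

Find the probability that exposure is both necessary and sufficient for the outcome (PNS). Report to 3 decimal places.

Let p₁ = 0.204, p₀ = 0.093.
Under exogeneity and monotonicity, PNS = p₁ − p₀.
PNS = 0.204 − 0.093 = 0.111

PNS ≈ 0.111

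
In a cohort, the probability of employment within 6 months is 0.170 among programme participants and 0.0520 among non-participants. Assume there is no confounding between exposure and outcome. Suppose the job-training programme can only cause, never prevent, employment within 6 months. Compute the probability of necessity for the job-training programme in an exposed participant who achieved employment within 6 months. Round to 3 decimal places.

PN ≈ 0.694

Let p₁ = 0.17, p₀ = 0.052.
Under exogeneity and monotonicity, PN = (p₁ − p₀) / p₁.
PN = (0.17 − 0.052) / 0.17 = 0.118 / 0.17 ≈ 0.6941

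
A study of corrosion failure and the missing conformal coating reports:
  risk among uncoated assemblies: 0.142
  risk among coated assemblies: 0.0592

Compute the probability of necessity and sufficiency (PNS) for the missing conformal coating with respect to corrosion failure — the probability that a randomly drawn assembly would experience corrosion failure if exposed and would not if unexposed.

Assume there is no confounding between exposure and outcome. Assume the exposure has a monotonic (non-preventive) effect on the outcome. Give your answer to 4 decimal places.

Let p₁ = 0.142, p₀ = 0.0592.
Under exogeneity and monotonicity, PNS = p₁ − p₀.
PNS = 0.142 − 0.0592 = 0.0828

PNS ≈ 0.0828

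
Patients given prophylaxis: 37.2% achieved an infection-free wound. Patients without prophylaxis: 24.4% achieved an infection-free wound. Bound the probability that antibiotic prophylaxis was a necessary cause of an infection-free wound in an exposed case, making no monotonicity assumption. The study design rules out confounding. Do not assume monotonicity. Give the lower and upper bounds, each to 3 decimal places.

p₁ = 0.372, p₀ = 0.244.
Under exogeneity alone the bounds on PN are max{0,(p₁−p₀)/p₁} ≤ PN ≤ min{1,(1−p₀)/p₁}.
  lower = (p₁ − p₀)/p₁ = 0.128 / 0.372 ≈ 0.3441
  upper = min{1, (1 − p₀)/p₁} = 0.756 / 0.372 ≈ 2.0323 → capped at 1

0.344 ≤ PN ≤ 1.000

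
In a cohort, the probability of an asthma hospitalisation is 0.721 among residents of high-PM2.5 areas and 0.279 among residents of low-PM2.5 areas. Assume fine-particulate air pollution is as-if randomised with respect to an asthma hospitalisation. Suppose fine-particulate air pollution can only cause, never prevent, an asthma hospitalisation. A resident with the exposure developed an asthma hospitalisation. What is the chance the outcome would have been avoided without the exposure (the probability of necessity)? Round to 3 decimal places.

Let p₁ = 0.721, p₀ = 0.279.
Under exogeneity and monotonicity, PN = (p₁ − p₀) / p₁.
PN = (0.721 − 0.279) / 0.721 = 0.442 / 0.721 ≈ 0.6130

PN ≈ 0.613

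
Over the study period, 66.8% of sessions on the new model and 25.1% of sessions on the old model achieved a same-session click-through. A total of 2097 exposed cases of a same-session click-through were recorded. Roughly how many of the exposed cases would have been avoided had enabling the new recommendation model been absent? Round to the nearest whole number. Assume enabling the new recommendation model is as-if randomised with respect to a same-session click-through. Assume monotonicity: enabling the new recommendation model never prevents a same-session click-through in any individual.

about 1309 cases

p₁ = 0.668, p₀ = 0.251.
PN = (p₁ − p₀)/p₁ = (0.668 − 0.251) / 0.668 ≈ 0.62425.
Attributable cases ≈ PN × (exposed cases) = 0.62425 × 2097 ≈ 1309.06.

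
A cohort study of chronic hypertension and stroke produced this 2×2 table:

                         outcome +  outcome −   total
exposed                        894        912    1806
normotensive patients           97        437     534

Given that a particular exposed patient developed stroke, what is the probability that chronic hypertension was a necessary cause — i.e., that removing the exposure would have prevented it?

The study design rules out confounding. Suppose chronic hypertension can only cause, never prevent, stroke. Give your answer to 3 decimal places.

PN ≈ 0.633

p₁ = P(outcome | exposed) = 894/1806 = 0.49502
p₀ = P(outcome | unexposed) = 97/534 = 0.18165
Under exogeneity and monotonicity, PN = (p₁ − p₀)/p₁.
PN = (0.49502 − 0.18165) / 0.49502 ≈ 0.6330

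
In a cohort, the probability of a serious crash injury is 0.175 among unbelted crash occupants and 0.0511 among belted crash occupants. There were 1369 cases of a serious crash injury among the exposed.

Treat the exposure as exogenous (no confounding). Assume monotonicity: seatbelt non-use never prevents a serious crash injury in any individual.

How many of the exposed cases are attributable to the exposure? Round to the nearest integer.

Let p₁ = 0.175, p₀ = 0.0511.
PN = (p₁ − p₀)/p₁ = (0.175 − 0.0511) / 0.175 ≈ 0.70800.
Attributable cases ≈ PN × (exposed cases) = 0.70800 × 1369 ≈ 969.25.

about 969 cases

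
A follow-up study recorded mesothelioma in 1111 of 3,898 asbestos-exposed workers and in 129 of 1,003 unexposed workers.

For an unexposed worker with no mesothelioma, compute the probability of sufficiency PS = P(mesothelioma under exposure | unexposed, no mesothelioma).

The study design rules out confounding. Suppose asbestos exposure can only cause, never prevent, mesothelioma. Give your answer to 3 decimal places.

PS ≈ 0.179

p₁ = P(outcome | exposed) = 1111/3898 = 0.28502
p₀ = P(outcome | unexposed) = 129/1003 = 0.12861
Under exogeneity and monotonicity, PS = (p₁ − p₀) / (1 − p₀).
PS = (0.28502 − 0.12861) / (1 − 0.12861) = 0.1564 / 0.87139 ≈ 0.1795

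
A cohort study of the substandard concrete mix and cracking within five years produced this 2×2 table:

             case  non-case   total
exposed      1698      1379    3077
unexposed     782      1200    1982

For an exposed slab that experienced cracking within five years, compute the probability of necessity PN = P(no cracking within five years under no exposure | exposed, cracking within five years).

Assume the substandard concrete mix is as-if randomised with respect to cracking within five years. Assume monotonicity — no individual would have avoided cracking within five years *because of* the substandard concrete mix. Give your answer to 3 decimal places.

PN ≈ 0.285

p₁ = P(outcome | exposed) = 1698/3077 = 0.55184
p₀ = P(outcome | unexposed) = 782/1982 = 0.39455
Under exogeneity and monotonicity, PN = (p₁ − p₀)/p₁.
PN = (0.55184 − 0.39455) / 0.55184 ≈ 0.2850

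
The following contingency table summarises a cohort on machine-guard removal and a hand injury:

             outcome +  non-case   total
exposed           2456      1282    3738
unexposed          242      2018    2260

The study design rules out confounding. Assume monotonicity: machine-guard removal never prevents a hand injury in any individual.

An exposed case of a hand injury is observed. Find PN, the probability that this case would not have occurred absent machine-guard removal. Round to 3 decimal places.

PN ≈ 0.837

p₁ = P(outcome | exposed) = 2456/3738 = 0.65704
p₀ = P(outcome | unexposed) = 242/2260 = 0.10708
Under exogeneity and monotonicity, PN = (p₁ − p₀)/p₁.
PN = (0.65704 − 0.10708) / 0.65704 ≈ 0.8370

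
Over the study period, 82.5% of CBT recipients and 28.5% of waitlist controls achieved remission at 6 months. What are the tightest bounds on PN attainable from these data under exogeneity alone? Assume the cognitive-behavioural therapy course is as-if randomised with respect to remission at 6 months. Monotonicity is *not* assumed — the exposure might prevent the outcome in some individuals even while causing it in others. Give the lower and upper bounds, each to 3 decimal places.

0.655 ≤ PN ≤ 0.867

p₁ = 0.825, p₀ = 0.285.
Under exogeneity alone the bounds on PN are max{0,(p₁−p₀)/p₁} ≤ PN ≤ min{1,(1−p₀)/p₁}.
  lower = (p₁ − p₀)/p₁ = 0.54 / 0.825 ≈ 0.6545
  upper = min{1, (1 − p₀)/p₁} = 0.715 / 0.825 ≈ 0.8667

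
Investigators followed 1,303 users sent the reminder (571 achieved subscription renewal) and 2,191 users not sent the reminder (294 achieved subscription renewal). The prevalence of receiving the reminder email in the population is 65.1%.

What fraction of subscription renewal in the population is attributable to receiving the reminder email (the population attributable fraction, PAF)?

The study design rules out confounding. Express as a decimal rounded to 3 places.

p₁ = P(outcome | exposed) = 571/1303 = 0.43822
p₀ = P(outcome | unexposed) = 294/2191 = 0.13419
Overall risk P(Y=1) = π·p₁ + (1−π)·p₀ = 0.651×0.43822 + 0.349×0.13419 = 0.33211.
Under exogeneity, PAF = [P(Y=1) − p₀] / P(Y=1).
PAF = (0.33211 − 0.13419) / 0.33211 ≈ 0.5960

PAF ≈ 0.596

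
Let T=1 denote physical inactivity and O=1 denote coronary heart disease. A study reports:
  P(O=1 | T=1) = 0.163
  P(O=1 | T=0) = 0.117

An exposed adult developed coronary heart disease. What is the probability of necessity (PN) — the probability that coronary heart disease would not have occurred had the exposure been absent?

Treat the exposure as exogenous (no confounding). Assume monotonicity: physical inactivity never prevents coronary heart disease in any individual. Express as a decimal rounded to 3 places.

Let p₁ = 0.163, p₀ = 0.117.
Under exogeneity and monotonicity, PN = (p₁ − p₀) / p₁.
PN = (0.163 − 0.117) / 0.163 = 0.046 / 0.163 ≈ 0.2822

PN ≈ 0.282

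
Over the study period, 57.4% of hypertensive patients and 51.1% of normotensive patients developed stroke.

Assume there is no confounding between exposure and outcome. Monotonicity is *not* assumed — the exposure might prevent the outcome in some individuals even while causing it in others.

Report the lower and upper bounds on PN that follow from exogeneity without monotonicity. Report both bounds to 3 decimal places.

p₁ = 0.574, p₀ = 0.511.
Under exogeneity alone the bounds on PN are max{0,(p₁−p₀)/p₁} ≤ PN ≤ min{1,(1−p₀)/p₁}.
  lower = (p₁ − p₀)/p₁ = 0.063 / 0.574 ≈ 0.1098
  upper = min{1, (1 − p₀)/p₁} = 0.489 / 0.574 ≈ 0.8519

0.110 ≤ PN ≤ 0.852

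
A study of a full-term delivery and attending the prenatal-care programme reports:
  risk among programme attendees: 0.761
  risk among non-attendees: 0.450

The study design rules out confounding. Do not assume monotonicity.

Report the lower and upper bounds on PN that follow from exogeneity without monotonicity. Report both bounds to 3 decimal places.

Let p₁ = 0.761, p₀ = 0.45.
Under exogeneity alone the bounds on PN are max{0,(p₁−p₀)/p₁} ≤ PN ≤ min{1,(1−p₀)/p₁}.
  lower = (p₁ − p₀)/p₁ = 0.311 / 0.761 ≈ 0.4087
  upper = min{1, (1 − p₀)/p₁} = 0.55 / 0.761 ≈ 0.7227

0.409 ≤ PN ≤ 0.723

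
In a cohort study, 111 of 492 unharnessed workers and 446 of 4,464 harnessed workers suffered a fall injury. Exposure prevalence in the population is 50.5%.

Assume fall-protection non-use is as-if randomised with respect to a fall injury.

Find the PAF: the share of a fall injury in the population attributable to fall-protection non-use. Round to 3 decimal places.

PAF ≈ 0.389

p₁ = P(outcome | exposed) = 111/492 = 0.22561
p₀ = P(outcome | unexposed) = 446/4464 = 0.09991
Overall risk P(Y=1) = π·p₁ + (1−π)·p₀ = 0.505×0.22561 + 0.495×0.09991 = 0.16339.
Under exogeneity, PAF = [P(Y=1) − p₀] / P(Y=1).
PAF = (0.16339 − 0.09991) / 0.16339 ≈ 0.3885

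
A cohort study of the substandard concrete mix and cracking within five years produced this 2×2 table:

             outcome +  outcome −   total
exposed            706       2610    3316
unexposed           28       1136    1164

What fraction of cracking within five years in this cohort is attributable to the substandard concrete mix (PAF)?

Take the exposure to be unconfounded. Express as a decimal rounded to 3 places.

PAF ≈ 0.853

p₁ = P(outcome | exposed) = 706/3316 = 0.21291
p₀ = P(outcome | unexposed) = 28/1164 = 0.024055
Exposure prevalence π = 3316/4480 = 0.74018; overall risk P(Y=1) = 0.16384.
Under exogeneity, PAF = [P(Y=1) − p₀]/P(Y=1).
PAF = (0.16384 − 0.024055) / 0.16384 ≈ 0.8532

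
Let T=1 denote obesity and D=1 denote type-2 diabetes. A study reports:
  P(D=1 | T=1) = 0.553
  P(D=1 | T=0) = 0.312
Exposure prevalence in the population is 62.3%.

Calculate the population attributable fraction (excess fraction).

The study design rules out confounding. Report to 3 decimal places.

PAF ≈ 0.325

Let p₁ = 0.553, p₀ = 0.312.
Overall risk P(Y=1) = π·p₁ + (1−π)·p₀ = 0.623×0.553 + 0.377×0.312 = 0.46214.
Under exogeneity, PAF = [P(Y=1) − p₀] / P(Y=1).
PAF = (0.46214 − 0.312) / 0.46214 ≈ 0.3249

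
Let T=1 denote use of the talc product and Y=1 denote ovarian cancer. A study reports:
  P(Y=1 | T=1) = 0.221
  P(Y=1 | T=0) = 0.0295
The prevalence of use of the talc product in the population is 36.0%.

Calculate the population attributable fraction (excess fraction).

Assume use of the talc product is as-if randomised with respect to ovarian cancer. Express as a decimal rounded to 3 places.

PAF ≈ 0.700

Let p₁ = 0.221, p₀ = 0.0295.
Overall risk P(Y=1) = π·p₁ + (1−π)·p₀ = 0.36×0.221 + 0.64×0.0295 = 0.09844.
Under exogeneity, PAF = [P(Y=1) − p₀] / P(Y=1).
PAF = (0.09844 − 0.0295) / 0.09844 ≈ 0.7003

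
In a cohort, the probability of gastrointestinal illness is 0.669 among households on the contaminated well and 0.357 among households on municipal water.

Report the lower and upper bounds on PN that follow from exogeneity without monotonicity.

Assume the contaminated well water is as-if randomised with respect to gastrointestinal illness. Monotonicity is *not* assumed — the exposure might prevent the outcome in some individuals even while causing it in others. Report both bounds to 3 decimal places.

0.466 ≤ PN ≤ 0.961

Let p₁ = 0.669, p₀ = 0.357.
Under exogeneity alone the bounds on PN are max{0,(p₁−p₀)/p₁} ≤ PN ≤ min{1,(1−p₀)/p₁}.
  lower = (p₁ − p₀)/p₁ = 0.312 / 0.669 ≈ 0.4664
  upper = min{1, (1 − p₀)/p₁} = 0.643 / 0.669 ≈ 0.9611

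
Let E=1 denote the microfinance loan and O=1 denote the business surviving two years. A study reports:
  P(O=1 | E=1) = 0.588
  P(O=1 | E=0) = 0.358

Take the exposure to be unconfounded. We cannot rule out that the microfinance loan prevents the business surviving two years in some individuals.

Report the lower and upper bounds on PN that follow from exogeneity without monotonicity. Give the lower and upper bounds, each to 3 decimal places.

0.391 ≤ PN ≤ 1.000

Let p₁ = 0.588, p₀ = 0.358.
Under exogeneity alone the bounds on PN are max{0,(p₁−p₀)/p₁} ≤ PN ≤ min{1,(1−p₀)/p₁}.
  lower = (p₁ − p₀)/p₁ = 0.23 / 0.588 ≈ 0.3912
  upper = min{1, (1 − p₀)/p₁} = 0.642 / 0.588 ≈ 1.0918 → capped at 1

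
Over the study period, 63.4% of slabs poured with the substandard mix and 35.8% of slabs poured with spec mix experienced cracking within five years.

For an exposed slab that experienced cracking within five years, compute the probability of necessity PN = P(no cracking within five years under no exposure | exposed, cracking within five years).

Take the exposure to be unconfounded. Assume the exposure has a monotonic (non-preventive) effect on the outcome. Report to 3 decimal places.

p₁ = 0.634, p₀ = 0.358.
Under exogeneity and monotonicity, PN = (p₁ − p₀) / p₁.
PN = (0.634 − 0.358) / 0.634 = 0.276 / 0.634 ≈ 0.4353

PN ≈ 0.435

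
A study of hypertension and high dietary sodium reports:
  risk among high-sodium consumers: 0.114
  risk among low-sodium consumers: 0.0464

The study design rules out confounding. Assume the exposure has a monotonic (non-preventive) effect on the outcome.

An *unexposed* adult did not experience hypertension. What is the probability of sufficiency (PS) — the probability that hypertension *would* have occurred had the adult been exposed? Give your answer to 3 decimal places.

PS ≈ 0.071

Let p₁ = 0.114, p₀ = 0.0464.
Under exogeneity and monotonicity, PS = (p₁ − p₀) / (1 − p₀).
PS = (0.114 − 0.0464) / (1 − 0.0464) = 0.0676 / 0.9536 ≈ 0.0709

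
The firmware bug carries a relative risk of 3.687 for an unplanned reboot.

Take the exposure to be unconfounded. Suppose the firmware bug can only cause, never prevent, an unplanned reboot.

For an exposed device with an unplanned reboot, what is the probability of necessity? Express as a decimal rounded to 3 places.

PN ≈ 0.729

Under exogeneity and monotonicity, PN = (RR − 1) / RR = 1 − 1/RR.
PN = (3.687 − 1) / 3.687 = 2.687 / 3.687 ≈ 0.7288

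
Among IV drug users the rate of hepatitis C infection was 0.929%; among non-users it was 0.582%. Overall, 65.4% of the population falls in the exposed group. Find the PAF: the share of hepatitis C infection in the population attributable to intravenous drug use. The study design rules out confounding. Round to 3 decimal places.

p₁ = 0.00929, p₀ = 0.00582.
Overall risk P(Y=1) = π·p₁ + (1−π)·p₀ = 0.654×0.00929 + 0.346×0.00582 = 0.0080894.
Under exogeneity, PAF = [P(Y=1) − p₀] / P(Y=1).
PAF = (0.0080894 − 0.00582) / 0.0080894 ≈ 0.2805

PAF ≈ 0.281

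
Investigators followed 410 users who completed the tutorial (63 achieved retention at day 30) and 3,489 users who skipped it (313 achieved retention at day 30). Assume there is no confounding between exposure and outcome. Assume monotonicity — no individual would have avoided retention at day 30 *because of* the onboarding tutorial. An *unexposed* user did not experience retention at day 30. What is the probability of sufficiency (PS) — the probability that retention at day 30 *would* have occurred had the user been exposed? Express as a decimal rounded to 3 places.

PS ≈ 0.070

p₁ = P(outcome | exposed) = 63/410 = 0.15366
p₀ = P(outcome | unexposed) = 313/3489 = 0.089711
Under exogeneity and monotonicity, PS = (p₁ − p₀) / (1 − p₀).
PS = (0.15366 − 0.089711) / (1 − 0.089711) = 0.063948 / 0.91029 ≈ 0.0703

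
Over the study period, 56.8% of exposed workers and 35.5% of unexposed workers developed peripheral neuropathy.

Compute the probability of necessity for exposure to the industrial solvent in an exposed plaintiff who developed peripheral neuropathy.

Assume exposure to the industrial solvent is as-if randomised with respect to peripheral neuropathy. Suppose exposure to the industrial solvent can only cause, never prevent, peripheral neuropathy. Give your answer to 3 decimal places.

PN ≈ 0.375

p₁ = 0.568, p₀ = 0.355.
Under exogeneity and monotonicity, PN = (p₁ − p₀) / p₁.
PN = (0.568 − 0.355) / 0.568 = 0.213 / 0.568 ≈ 0.3750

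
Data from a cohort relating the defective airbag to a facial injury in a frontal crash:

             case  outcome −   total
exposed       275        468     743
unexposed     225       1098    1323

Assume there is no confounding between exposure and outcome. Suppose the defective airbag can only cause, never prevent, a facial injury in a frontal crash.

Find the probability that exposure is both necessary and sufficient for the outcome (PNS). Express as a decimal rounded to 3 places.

p₁ = P(outcome | exposed) = 275/743 = 0.37012
p₀ = P(outcome | unexposed) = 225/1323 = 0.17007
Under exogeneity and monotonicity, PNS = p₁ − p₀.
PNS = 0.37012 − 0.17007 = 0.20005

PNS ≈ 0.200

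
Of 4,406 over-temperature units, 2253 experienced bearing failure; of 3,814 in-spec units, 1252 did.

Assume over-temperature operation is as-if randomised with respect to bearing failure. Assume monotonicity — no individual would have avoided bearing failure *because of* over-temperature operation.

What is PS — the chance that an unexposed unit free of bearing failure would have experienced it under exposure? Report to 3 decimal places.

PS ≈ 0.273

p₁ = P(outcome | exposed) = 2253/4406 = 0.51135
p₀ = P(outcome | unexposed) = 1252/3814 = 0.32826
Under exogeneity and monotonicity, PS = (p₁ − p₀) / (1 − p₀).
PS = (0.51135 − 0.32826) / (1 − 0.32826) = 0.18308 / 0.67174 ≈ 0.2726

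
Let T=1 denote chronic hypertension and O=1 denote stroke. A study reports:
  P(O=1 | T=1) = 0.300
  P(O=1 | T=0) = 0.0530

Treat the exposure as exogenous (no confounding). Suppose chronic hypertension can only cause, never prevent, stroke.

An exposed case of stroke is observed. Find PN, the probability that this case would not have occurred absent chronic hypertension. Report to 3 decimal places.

PN ≈ 0.823

Let p₁ = 0.3, p₀ = 0.053.
Under exogeneity and monotonicity, PN = (p₁ − p₀) / p₁.
PN = (0.3 − 0.053) / 0.3 = 0.247 / 0.3 ≈ 0.8233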